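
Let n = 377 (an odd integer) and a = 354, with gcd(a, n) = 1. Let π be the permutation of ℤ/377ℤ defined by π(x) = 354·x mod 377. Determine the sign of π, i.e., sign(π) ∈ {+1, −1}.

+1

Orbit of 237 under x↦354x: [237, 204, 209, 94, 100, 339, 120]… (length divides ord_377(354)).
Cycle type of π: 42×8 + 14×2 + 3×4 + 1; total 15 cycles.
With 15 cycles on 377 points, sign = (−1)^{377−15} = +1.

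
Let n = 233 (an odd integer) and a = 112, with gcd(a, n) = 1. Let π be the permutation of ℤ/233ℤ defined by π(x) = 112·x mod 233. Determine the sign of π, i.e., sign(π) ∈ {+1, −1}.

+1

Trace 92: π^k(92) = [92, 52, 232, 121, 38, 62, 187] for k=0..6.
π_112 has 3 disjoint cycles with lengths [116, 116, 1] on {0,…,232}.
233 − 3 = 230 transpositions; sign(π) = (−1)^230 = +1.
Check: (112/233) = +1 by Zolotarev.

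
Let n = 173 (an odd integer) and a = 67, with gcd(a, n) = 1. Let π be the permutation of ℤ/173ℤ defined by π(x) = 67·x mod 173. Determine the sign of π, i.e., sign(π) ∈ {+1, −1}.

+1

Orbit of 88 under x↦67x: [88, 14, 73, 47, 35, 96, 31]… (length divides ord_173(67)).
The orbit structure of x ↦ 67x mod 173: 3 orbits of sizes [86, 86, 1].
sign(π) = (−1)^{n − #cycles} = (−1)^{173−3} = (−1)^170 = +1.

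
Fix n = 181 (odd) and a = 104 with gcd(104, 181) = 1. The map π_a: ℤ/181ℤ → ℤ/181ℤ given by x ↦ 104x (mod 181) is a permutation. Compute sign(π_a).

Trace 28: π^k(28) = [28, 16, 35, 20, 89, 25, 66] for k=0..6.
Cycle type of π: 180 + 1; total 2 cycles.
n − c = 181 − 2 = 179; sign = (−1)^179 = -1.

-1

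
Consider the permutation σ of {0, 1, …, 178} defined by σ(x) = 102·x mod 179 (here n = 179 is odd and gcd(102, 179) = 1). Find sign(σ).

-1

Orbit of 11 under x↦102x: [11, 48, 63, 161, 133, 141, 62]… (length divides ord_179(102)).
Cycle lengths of π_102 on ℤ/179ℤ: [178, 1]; 2 cycles in total.
sign(π) = (−1)^{n − #cycles} = (−1)^{179−2} = (−1)^177 = -1.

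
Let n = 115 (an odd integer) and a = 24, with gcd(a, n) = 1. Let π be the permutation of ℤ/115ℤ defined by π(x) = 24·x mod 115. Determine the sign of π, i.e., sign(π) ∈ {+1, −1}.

+1

Trace 24: π^k(24) = [24, 1] for k=0..1.
Decompose π into cycles: lengths [2, 2, 2, 2, 2, 2, 2, 2, 2, 2, 2, 2, 2, 2, 2, 2, 2, 2, 2, 2, 2, 2, 2, 2, 2, 2, 2, 2, 2, 2, 2, 2, 2, 2, 2, 2, 2, 2, 2, 2, 2, 2, 2, 2, 2, 2, 1, 1, 1, 1, 1, 1, 1, 1, 1, 1, 1, 1, 1, 1, 1, 1, 1, 1, 1, 1, 1, 1, 1] (69 cycles, including the fixed point 0).
69 cycles on 115: each ℓ→(−1)^(ℓ−1), product (−1)^46 = +1.
The Jacobi symbol (24|115) = +1 (Zolotarev) agrees.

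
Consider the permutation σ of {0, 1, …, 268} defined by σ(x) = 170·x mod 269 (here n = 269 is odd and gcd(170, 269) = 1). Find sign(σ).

Trace 97: π^k(97) = [97, 81, 51, 62, 49, 260, 84] for k=0..6.
Decompose π into cycles: lengths [134, 134, 1] (3 cycles, including the fixed point 0).
Σ(ℓ_i−1) = 269−3 = 266; sign = (−1)^266 = +1.
Via Zolotarev, sign(π_{170}) = (170|269) = +1.

+1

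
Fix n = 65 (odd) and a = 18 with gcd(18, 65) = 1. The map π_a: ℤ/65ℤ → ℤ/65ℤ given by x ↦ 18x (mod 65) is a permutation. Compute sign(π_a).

+1

Trace 18: π^k(18) = [18, 64, 47, 1] for k=0..3.
Decompose π into cycles: lengths [4, 4, 4, 4, 4, 4, 4, 4, 4, 4, 4, 4, 4, 4, 4, 4, 1] (17 cycles, including the fixed point 0).
65 − 17 = 48 transpositions; sign(π) = (−1)^48 = +1.
Via Zolotarev, sign(π_{18}) = (18|65) = +1.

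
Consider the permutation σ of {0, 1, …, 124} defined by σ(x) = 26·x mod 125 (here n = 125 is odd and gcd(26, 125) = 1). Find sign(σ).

+1

Orbit of 51 under x↦26x: [51, 76, 101, 1, 26]… (length divides ord_125(26)).
The orbit structure of x ↦ 26x mod 125: 45 orbits of sizes [5, 5, 5, 5, 5, 5, 5, 5, 5, 5, 5, 5, 5, 5, 5, 5, 5, 5, 5, 5, 1, 1, 1, 1, 1, 1, 1, 1, 1, 1, 1, 1, 1, 1, 1, 1, 1, 1, 1, 1, 1, 1, 1, 1, 1].
125 − 45 = 80 transpositions; sign(π) = (−1)^80 = +1.
The Jacobi symbol (26|125) = +1 (Zolotarev) agrees.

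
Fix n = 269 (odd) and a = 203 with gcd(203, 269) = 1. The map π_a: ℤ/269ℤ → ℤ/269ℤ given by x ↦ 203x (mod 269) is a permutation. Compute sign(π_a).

Orbit of 93 under x↦203x: [93, 49, 263, 127, 226, 148, 185]… (length divides ord_269(203)).
Cycle lengths of π_203 on ℤ/269ℤ: [134, 134, 1]; 3 cycles in total.
n − c = 269 − 3 = 266; sign = (−1)^266 = +1.
(203|269)_J = +1 (Zolotarev's lemma cross-check).

+1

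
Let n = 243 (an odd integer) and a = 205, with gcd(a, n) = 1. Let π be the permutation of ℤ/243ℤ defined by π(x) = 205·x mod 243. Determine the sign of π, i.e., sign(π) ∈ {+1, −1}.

Start at x=82: 82 → 43 → 67 → 127 → 34 → 166 → 10 → … (one orbit).
Cycle type of π: 81×2 + 27×2 + 9×2 + 3×2 + 1×3; total 11 cycles.
n − c = 243 − 11 = 232; sign = (−1)^232 = +1.

+1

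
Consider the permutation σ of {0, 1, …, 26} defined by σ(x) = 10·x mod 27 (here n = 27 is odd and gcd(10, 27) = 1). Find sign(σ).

+1

Orbit of 10 under x↦10x: [10, 19, 1]… (length divides ord_27(10)).
Cycle lengths of π_10 on ℤ/27ℤ: [3, 3, 3, 3, 3, 3, 1, 1, 1, 1, 1, 1, 1, 1, 1]; 15 cycles in total.
15 cycles on 27: each ℓ→(−1)^(ℓ−1), product (−1)^12 = +1.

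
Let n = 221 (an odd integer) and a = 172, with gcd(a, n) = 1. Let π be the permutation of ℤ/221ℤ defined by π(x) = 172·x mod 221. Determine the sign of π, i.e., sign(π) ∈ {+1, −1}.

Start at x=144: 144 → 16 → 100 → 183 → 94 → 35 → 53 → … (one orbit).
The orbit structure of x ↦ 172x mod 221: 15 orbits of sizes [24, 24, 24, 24, 24, 24, 24, 24, 8, 8, 3, 3, 3, 3, 1].
221 − 15 = 206 transpositions; sign(π) = (−1)^206 = +1.

+1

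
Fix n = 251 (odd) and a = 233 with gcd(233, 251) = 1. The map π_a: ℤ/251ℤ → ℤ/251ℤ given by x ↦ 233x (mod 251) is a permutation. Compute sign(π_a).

+1

Trace 124: π^k(124) = [124, 27, 16, 214, 164, 60, 175] for k=0..6.
Cycle type of π: 125×2 + 1; total 3 cycles.
3 cycles on 251: each ℓ→(−1)^(ℓ−1), product (−1)^248 = +1.
The Jacobi symbol (233|251) = +1 (Zolotarev) agrees.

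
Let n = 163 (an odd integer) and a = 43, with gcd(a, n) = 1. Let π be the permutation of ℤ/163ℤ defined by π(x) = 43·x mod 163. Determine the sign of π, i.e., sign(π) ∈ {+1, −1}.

+1

Trace 136: π^k(136) = [136, 143, 118, 21, 88, 35, 38] for k=0..6.
Cycle lengths of π_43 on ℤ/163ℤ: [81, 81, 1]; 3 cycles in total.
Σ(ℓ_i−1) = 163−3 = 160; sign = (−1)^160 = +1.
Check: (43/163) = +1 by Zolotarev.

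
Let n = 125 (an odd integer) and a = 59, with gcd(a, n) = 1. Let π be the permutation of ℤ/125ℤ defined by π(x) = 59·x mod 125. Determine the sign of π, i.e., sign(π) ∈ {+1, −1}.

+1

Trace 4: π^k(4) = [4, 111, 49, 16, 69, 71, 64] for k=0..6.
7 cycles of lengths [50, 50, 10, 10, 2, 2, 1].
125 − 7 = 118 transpositions; sign(π) = (−1)^118 = +1.
Check: (59/125) = +1 by Zolotarev.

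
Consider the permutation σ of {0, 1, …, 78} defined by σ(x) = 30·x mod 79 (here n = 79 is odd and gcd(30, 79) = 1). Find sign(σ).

Trace 2: π^k(2) = [2, 60, 62, 43, 26, 69, 16] for k=0..6.
Decompose π into cycles: lengths [78, 1] (2 cycles, including the fixed point 0).
n − c = 79 − 2 = 77; sign = (−1)^77 = -1.
Via Zolotarev, sign(π_{30}) = (30|79) = -1.

-1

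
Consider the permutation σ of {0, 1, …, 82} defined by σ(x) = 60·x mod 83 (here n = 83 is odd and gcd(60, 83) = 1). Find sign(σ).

Trace 32: π^k(32) = [32, 11, 79, 9, 42, 30, 57] for k=0..6.
2 cycles of lengths [82, 1].
n − c = 83 − 2 = 81; sign = (−1)^81 = -1.
The Jacobi symbol (60|83) = -1 (Zolotarev) agrees.

-1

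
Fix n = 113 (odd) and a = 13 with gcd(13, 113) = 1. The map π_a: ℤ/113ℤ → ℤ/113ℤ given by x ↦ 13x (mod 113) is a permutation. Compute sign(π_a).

Start at x=8: 8 → 104 → 109 → 61 → 2 → 26 → 112 → … (one orbit).
3 cycles of lengths [56, 56, 1].
3 cycles on 113: each ℓ→(−1)^(ℓ−1), product (−1)^110 = +1.
Check: (13/113) = +1 by Zolotarev.

+1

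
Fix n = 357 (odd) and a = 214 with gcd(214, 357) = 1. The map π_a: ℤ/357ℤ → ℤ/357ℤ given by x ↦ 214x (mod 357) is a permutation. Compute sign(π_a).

-1

Trace 46: π^k(46) = [46, 205, 316, 151, 184, 106, 193] for k=0..6.
The orbit structure of x ↦ 214x mod 357: 18 orbits of sizes [48, 48, 48, 48, 48, 48, 16, 16, 16, 3, 3, 3, 3, 3, 3, 1, 1, 1].
n − c = 357 − 18 = 339; sign = (−1)^339 = -1.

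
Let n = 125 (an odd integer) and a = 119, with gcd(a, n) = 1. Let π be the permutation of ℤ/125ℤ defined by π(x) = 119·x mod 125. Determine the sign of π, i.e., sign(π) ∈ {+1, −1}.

Start at x=89: 89 → 91 → 79 → 26 → 94 → 61 → 9 → … (one orbit).
π_119 has 7 disjoint cycles with lengths [50, 50, 10, 10, 2, 2, 1] on {0,…,124}.
7 cycles on 125: each ℓ→(−1)^(ℓ−1), product (−1)^118 = +1.
The Jacobi symbol (119|125) = +1 (Zolotarev) agrees.

+1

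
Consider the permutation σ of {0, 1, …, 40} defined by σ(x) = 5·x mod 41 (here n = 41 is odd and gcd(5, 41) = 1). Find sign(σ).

+1

Trace 25: π^k(25) = [25, 2, 10, 9, 4, 20, 18] for k=0..6.
3 cycles of lengths [20, 20, 1].
sign(π) = (−1)^{n − #cycles} = (−1)^{41−3} = (−1)^38 = +1.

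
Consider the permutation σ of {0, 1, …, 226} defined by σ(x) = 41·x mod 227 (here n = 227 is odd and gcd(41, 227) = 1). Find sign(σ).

-1

Trace 157: π^k(157) = [157, 81, 143, 188, 217, 44, 215] for k=0..6.
Cycle lengths of π_41 on ℤ/227ℤ: [226, 1]; 2 cycles in total.
n − c = 227 − 2 = 225; sign = (−1)^225 = -1.
Check: (41/227) = -1 by Zolotarev.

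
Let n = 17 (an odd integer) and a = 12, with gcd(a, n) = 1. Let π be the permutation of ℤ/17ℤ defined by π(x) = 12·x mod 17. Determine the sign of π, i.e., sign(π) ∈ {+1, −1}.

-1

Trace 9: π^k(9) = [9, 6, 4, 14, 15, 10, 1] for k=0..6.
Cycle type of π: 16 + 1; total 2 cycles.
sign(π) = (−1)^{n − #cycles} = (−1)^{17−2} = (−1)^15 = -1.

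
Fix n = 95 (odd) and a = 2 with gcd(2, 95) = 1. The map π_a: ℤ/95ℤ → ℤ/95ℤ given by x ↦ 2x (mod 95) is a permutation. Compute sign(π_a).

+1

Orbit of 78 under x↦2x: [78, 61, 27, 54, 13, 26, 52]… (length divides ord_95(2)).
Decompose π into cycles: lengths [36, 36, 18, 4, 1] (5 cycles, including the fixed point 0).
5 cycles on 95: each ℓ→(−1)^(ℓ−1), product (−1)^90 = +1.
The Jacobi symbol (2|95) = +1 (Zolotarev) agrees.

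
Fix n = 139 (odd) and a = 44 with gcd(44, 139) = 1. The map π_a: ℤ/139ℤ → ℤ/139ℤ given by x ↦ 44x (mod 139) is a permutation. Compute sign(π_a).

Trace 6: π^k(6) = [6, 125, 79, 1, 44, 129, 116] for k=0..6.
7 cycles of lengths [23, 23, 23, 23, 23, 23, 1].
n − c = 139 − 7 = 132; sign = (−1)^132 = +1.
(44|139)_J = +1 (Zolotarev's lemma cross-check).

+1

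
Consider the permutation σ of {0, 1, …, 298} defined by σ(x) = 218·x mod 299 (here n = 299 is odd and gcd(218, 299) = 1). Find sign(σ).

Orbit of 205 under x↦218x: [205, 139, 103, 29, 43, 105, 166]… (length divides ord_299(218)).
Decompose π into cycles: lengths [66, 66, 66, 66, 22, 6, 6, 1] (8 cycles, including the fixed point 0).
n − c = 299 − 8 = 291; sign = (−1)^291 = -1.

-1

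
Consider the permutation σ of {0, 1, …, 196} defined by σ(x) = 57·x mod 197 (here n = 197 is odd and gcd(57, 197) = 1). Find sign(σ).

Orbit of 192 under x↦57x: [192, 109, 106, 132, 38, 196, 140]… (length divides ord_197(57)).
Decompose π into cycles: lengths [196, 1] (2 cycles, including the fixed point 0).
2 cycles on 197: each ℓ→(−1)^(ℓ−1), product (−1)^195 = -1.

-1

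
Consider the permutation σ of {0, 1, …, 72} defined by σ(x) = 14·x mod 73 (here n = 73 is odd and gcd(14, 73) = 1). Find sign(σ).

Trace 32: π^k(32) = [32, 10, 67, 62, 65, 34, 38] for k=0..6.
2 cycles of lengths [72, 1].
With 2 cycles on 73 points, sign = (−1)^{73−2} = -1.

-1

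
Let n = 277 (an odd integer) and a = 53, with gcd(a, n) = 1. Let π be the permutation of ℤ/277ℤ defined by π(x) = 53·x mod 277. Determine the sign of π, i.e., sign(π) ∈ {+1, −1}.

-1

Trace 45: π^k(45) = [45, 169, 93, 220, 26, 270, 183] for k=0..6.
Decompose π into cycles: lengths [276, 1] (2 cycles, including the fixed point 0).
2 cycles on 277: each ℓ→(−1)^(ℓ−1), product (−1)^275 = -1.
Zolotarev: (53|277) = -1, matching the cycle-count sign.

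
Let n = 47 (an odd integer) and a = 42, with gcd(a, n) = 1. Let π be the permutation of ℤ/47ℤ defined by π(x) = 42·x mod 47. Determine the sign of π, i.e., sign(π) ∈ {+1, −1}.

Start at x=2: 2 → 37 → 3 → 32 → 28 → 1 → 42 → … (one orbit).
Cycle lengths of π_42 on ℤ/47ℤ: [23, 23, 1]; 3 cycles in total.
sign(π) = (−1)^{n − #cycles} = (−1)^{47−3} = (−1)^44 = +1.
The Jacobi symbol (42|47) = +1 (Zolotarev) agrees.

+1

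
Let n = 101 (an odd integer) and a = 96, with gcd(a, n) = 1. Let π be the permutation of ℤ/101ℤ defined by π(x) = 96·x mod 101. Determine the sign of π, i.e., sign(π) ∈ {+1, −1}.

Orbit of 25 under x↦96x: [25, 77, 19, 6, 71, 49, 58]… (length divides ord_101(96)).
π_96 has 3 disjoint cycles with lengths [50, 50, 1] on {0,…,100}.
3 cycles on 101: each ℓ→(−1)^(ℓ−1), product (−1)^98 = +1.

+1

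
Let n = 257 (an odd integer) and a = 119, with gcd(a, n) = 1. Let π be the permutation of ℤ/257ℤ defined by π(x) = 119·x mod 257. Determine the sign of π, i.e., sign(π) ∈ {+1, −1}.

Trace 33: π^k(33) = [33, 72, 87, 73, 206, 99, 216] for k=0..6.
The orbit structure of x ↦ 119x mod 257: 2 orbits of sizes [256, 1].
Σ(ℓ_i−1) = 257−2 = 255; sign = (−1)^255 = -1.
Check: (119/257) = -1 by Zolotarev.

-1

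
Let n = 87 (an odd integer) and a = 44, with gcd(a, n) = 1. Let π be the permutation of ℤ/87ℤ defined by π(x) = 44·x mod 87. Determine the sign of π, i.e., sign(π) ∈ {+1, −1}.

Orbit of 8 under x↦44x: [8, 4, 2, 1, 44, 22, 11]… (length divides ord_87(44)).
The orbit structure of x ↦ 44x mod 87: 5 orbits of sizes [28, 28, 28, 2, 1].
5 cycles on 87: each ℓ→(−1)^(ℓ−1), product (−1)^82 = +1.
Zolotarev: (44|87) = +1, matching the cycle-count sign.

+1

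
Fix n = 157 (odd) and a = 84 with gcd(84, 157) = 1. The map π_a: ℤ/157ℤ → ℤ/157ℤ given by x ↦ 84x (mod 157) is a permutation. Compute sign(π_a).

Trace 137: π^k(137) = [137, 47, 23, 48, 107, 39, 136] for k=0..6.
Decompose π into cycles: lengths [156, 1] (2 cycles, including the fixed point 0).
2 cycles on 157: each ℓ→(−1)^(ℓ−1), product (−1)^155 = -1.

-1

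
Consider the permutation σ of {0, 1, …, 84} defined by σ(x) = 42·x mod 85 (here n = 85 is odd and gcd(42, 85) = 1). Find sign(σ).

-1

Start at x=42: 42 → 64 → 53 → 16 → 77 → 4 → 83 → … (one orbit).
Decompose π into cycles: lengths [8, 8, 8, 8, 8, 8, 8, 8, 8, 8, 4, 1] (12 cycles, including the fixed point 0).
sign(π) = (−1)^{n − #cycles} = (−1)^{85−12} = (−1)^73 = -1.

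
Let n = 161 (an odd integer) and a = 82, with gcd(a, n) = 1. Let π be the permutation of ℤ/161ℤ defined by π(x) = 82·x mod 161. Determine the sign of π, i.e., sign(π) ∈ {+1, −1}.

-1

Start at x=72: 72 → 108 → 1 → 82 → 123 → 104 → 156 → … (one orbit).
π_82 has 6 disjoint cycles with lengths [66, 66, 11, 11, 6, 1] on {0,…,160}.
sign(π) = (−1)^{n − #cycles} = (−1)^{161−6} = (−1)^155 = -1.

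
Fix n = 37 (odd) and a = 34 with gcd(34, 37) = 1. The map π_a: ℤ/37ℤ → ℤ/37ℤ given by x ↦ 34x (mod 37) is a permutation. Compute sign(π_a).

+1

Trace 33: π^k(33) = [33, 12, 1, 34, 9, 10, 7] for k=0..6.
Cycle type of π: 9×4 + 1; total 5 cycles.
With 5 cycles on 37 points, sign = (−1)^{37−5} = +1.
Zolotarev: (34|37) = +1, matching the cycle-count sign.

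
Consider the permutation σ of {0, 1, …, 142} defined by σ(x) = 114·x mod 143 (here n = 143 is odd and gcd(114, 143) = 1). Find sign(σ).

Orbit of 14 under x↦114x: [14, 23, 48, 38, 42, 69, 1]… (length divides ord_143(114)).
Cycle type of π: 30×4 + 6×2 + 5×2 + 1; total 9 cycles.
With 9 cycles on 143 points, sign = (−1)^{143−9} = +1.
Check: (114/143) = +1 by Zolotarev.

+1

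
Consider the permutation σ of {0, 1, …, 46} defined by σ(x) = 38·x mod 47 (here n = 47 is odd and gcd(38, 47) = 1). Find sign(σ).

Trace 32: π^k(32) = [32, 41, 7, 31, 3, 20, 8] for k=0..6.
2 cycles of lengths [46, 1].
47 − 2 = 45 transpositions; sign(π) = (−1)^45 = -1.
(38|47)_J = -1 (Zolotarev's lemma cross-check).

-1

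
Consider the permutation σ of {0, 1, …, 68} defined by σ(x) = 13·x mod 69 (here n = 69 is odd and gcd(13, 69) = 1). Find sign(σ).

+1

Orbit of 13 under x↦13x: [13, 31, 58, 64, 4, 52, 55]… (length divides ord_69(13)).
The orbit structure of x ↦ 13x mod 69: 9 orbits of sizes [11, 11, 11, 11, 11, 11, 1, 1, 1].
sign(π) = (−1)^{n − #cycles} = (−1)^{69−9} = (−1)^60 = +1.
The Jacobi symbol (13|69) = +1 (Zolotarev) agrees.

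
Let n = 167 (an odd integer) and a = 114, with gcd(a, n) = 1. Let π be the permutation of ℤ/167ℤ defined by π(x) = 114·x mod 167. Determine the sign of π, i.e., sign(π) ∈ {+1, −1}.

+1

Trace 162: π^k(162) = [162, 98, 150, 66, 9, 24, 64] for k=0..6.
Cycle type of π: 83×2 + 1; total 3 cycles.
167 − 3 = 164 transpositions; sign(π) = (−1)^164 = +1.
Check: (114/167) = +1 by Zolotarev.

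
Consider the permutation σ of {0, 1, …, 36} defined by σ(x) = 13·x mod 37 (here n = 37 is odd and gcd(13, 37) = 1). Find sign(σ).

Orbit of 26 under x↦13x: [26, 5, 28, 31, 33, 22, 27]… (length divides ord_37(13)).
The orbit structure of x ↦ 13x mod 37: 2 orbits of sizes [36, 1].
2 cycles on 37: each ℓ→(−1)^(ℓ−1), product (−1)^35 = -1.
Check: (13/37) = -1 by Zolotarev.

-1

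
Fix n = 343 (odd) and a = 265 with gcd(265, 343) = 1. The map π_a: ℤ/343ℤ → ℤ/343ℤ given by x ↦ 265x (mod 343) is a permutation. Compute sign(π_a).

-1

Orbit of 127 under x↦265x: [127, 41, 232, 83, 43, 76, 246]… (length divides ord_343(265)).
π_265 has 10 disjoint cycles with lengths [98, 98, 98, 14, 14, 14, 2, 2, 2, 1] on {0,…,342}.
sign(π) = (−1)^{n − #cycles} = (−1)^{343−10} = (−1)^333 = -1.
The Jacobi symbol (265|343) = -1 (Zolotarev) agrees.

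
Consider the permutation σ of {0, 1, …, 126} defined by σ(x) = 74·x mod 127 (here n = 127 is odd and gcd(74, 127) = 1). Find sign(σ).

+1

Trace 8: π^k(8) = [8, 84, 120, 117, 22, 104, 76] for k=0..6.
π_74 has 3 disjoint cycles with lengths [63, 63, 1] on {0,…,126}.
sign(π) = (−1)^{n − #cycles} = (−1)^{127−3} = (−1)^124 = +1.
(74|127)_J = +1 (Zolotarev's lemma cross-check).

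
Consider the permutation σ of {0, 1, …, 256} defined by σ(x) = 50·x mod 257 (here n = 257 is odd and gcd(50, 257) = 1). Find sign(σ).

+1

Start at x=29: 29 → 165 → 26 → 15 → 236 → 235 → 185 → … (one orbit).
3 cycles of lengths [128, 128, 1].
3 cycles on 257: each ℓ→(−1)^(ℓ−1), product (−1)^254 = +1.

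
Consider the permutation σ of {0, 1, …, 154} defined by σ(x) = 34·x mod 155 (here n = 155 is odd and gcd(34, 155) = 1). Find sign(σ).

Start at x=119: 119 → 16 → 79 → 51 → 29 → 56 → 44 → … (one orbit).
Cycle lengths of π_34 on ℤ/155ℤ: [30, 30, 30, 30, 30, 2, 2, 1]; 8 cycles in total.
sign(π) = (−1)^{n − #cycles} = (−1)^{155−8} = (−1)^147 = -1.
The Jacobi symbol (34|155) = -1 (Zolotarev) agrees.

-1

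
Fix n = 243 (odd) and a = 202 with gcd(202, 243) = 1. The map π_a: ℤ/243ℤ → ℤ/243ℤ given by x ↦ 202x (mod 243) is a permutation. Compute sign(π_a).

Trace 217: π^k(217) = [217, 94, 34, 64, 49, 178, 235] for k=0..6.
Decompose π into cycles: lengths [81, 81, 27, 27, 9, 9, 3, 3, 1, 1, 1] (11 cycles, including the fixed point 0).
n − c = 243 − 11 = 232; sign = (−1)^232 = +1.
(202|243)_J = +1 (Zolotarev's lemma cross-check).

+1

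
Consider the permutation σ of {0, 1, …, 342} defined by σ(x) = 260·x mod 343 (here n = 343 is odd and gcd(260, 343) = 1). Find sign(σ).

Start at x=148: 148 → 64 → 176 → 141 → 302 → 316 → 183 → … (one orbit).
The orbit structure of x ↦ 260x mod 343: 19 orbits of sizes [49, 49, 49, 49, 49, 49, 7, 7, 7, 7, 7, 7, 1, 1, 1, 1, 1, 1, 1].
19 cycles on 343: each ℓ→(−1)^(ℓ−1), product (−1)^324 = +1.

+1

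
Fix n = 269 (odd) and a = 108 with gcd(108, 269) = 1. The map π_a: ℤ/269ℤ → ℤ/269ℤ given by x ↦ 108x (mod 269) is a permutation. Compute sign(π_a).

Trace 3: π^k(3) = [3, 55, 22, 224, 251, 208, 137] for k=0..6.
Decompose π into cycles: lengths [268, 1] (2 cycles, including the fixed point 0).
n − c = 269 − 2 = 267; sign = (−1)^267 = -1.

-1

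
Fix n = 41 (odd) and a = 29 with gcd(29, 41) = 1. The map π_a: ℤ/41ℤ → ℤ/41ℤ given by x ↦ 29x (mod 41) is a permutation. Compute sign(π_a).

Orbit of 37 under x↦29x: [37, 7, 39, 24, 40, 12, 20]… (length divides ord_41(29)).
The orbit structure of x ↦ 29x mod 41: 2 orbits of sizes [40, 1].
n − c = 41 − 2 = 39; sign = (−1)^39 = -1.

-1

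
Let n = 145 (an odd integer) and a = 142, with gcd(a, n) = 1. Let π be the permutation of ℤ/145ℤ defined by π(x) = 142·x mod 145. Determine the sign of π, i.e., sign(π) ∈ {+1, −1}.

+1

Orbit of 108 under x↦142x: [108, 111, 102, 129, 48, 1, 142]… (length divides ord_145(142)).
Cycle type of π: 28×5 + 4 + 1; total 7 cycles.
With 7 cycles on 145 points, sign = (−1)^{145−7} = +1.
(142|145)_J = +1 (Zolotarev's lemma cross-check).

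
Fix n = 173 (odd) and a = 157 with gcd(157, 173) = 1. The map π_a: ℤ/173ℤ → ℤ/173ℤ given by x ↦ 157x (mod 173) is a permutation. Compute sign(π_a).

Start at x=40: 40 → 52 → 33 → 164 → 144 → 118 → 15 → … (one orbit).
Cycle lengths of π_157 on ℤ/173ℤ: [86, 86, 1]; 3 cycles in total.
sign(π) = (−1)^{n − #cycles} = (−1)^{173−3} = (−1)^170 = +1.
(157|173)_J = +1 (Zolotarev's lemma cross-check).

+1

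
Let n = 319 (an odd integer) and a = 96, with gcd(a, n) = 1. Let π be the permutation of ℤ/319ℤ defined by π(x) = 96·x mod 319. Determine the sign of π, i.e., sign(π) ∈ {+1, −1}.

-1

Start at x=223: 223 → 35 → 170 → 51 → 111 → 129 → 262 → … (one orbit).
Cycle lengths of π_96 on ℤ/319ℤ: [70, 70, 70, 70, 14, 14, 10, 1]; 8 cycles in total.
With 8 cycles on 319 points, sign = (−1)^{319−8} = -1.
(96|319)_J = -1 (Zolotarev's lemma cross-check).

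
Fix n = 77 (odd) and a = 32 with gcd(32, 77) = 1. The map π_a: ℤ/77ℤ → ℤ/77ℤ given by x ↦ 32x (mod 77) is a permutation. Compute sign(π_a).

-1

Start at x=43: 43 → 67 → 65 → 1 → 32 → 23 → 43 (one orbit).
π_32 has 18 disjoint cycles with lengths [6, 6, 6, 6, 6, 6, 6, 6, 6, 6, 3, 3, 2, 2, 2, 2, 2, 1] on {0,…,76}.
sign(π) = (−1)^{n − #cycles} = (−1)^{77−18} = (−1)^59 = -1.
Check: (32/77) = -1 by Zolotarev.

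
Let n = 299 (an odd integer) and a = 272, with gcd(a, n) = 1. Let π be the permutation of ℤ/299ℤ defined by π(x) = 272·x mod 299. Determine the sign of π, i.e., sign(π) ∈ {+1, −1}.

Trace 131: π^k(131) = [131, 51, 118, 103, 209, 38, 170] for k=0..6.
Cycle lengths of π_272 on ℤ/299ℤ: [22, 22, 22, 22, 22, 22, 22, 22, 22, 22, 22, 22, 22, 2, 2, 2, 2, 2, 2, 1]; 20 cycles in total.
n − c = 299 − 20 = 279; sign = (−1)^279 = -1.

-1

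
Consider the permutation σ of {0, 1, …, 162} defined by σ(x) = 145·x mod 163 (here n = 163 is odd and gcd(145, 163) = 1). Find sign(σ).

+1

Orbit of 136 under x↦145x: [136, 160, 54, 6, 55, 151, 53]… (length divides ord_163(145)).
Cycle type of π: 81×2 + 1; total 3 cycles.
Σ(ℓ_i−1) = 163−3 = 160; sign = (−1)^160 = +1.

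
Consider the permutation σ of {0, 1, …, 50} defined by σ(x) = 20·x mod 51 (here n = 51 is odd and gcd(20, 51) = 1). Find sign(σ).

Start at x=41: 41 → 4 → 29 → 19 → 23 → 1 → 20 → … (one orbit).
Cycle lengths of π_20 on ℤ/51ℤ: [16, 16, 16, 2, 1]; 5 cycles in total.
n − c = 51 − 5 = 46; sign = (−1)^46 = +1.
Zolotarev: (20|51) = +1, matching the cycle-count sign.

+1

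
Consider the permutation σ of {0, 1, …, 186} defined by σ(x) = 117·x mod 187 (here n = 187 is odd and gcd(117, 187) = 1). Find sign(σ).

-1

Trace 166: π^k(166) = [166, 161, 137, 134, 157, 43, 169] for k=0..6.
Decompose π into cycles: lengths [40, 40, 40, 40, 10, 8, 8, 1] (8 cycles, including the fixed point 0).
With 8 cycles on 187 points, sign = (−1)^{187−8} = -1.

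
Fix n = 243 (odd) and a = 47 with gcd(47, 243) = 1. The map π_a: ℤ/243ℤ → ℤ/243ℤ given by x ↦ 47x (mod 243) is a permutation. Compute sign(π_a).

-1

Start at x=197: 197 → 25 → 203 → 64 → 92 → 193 → 80 → … (one orbit).
π_47 has 6 disjoint cycles with lengths [162, 54, 18, 6, 2, 1] on {0,…,242}.
6 cycles on 243: each ℓ→(−1)^(ℓ−1), product (−1)^237 = -1.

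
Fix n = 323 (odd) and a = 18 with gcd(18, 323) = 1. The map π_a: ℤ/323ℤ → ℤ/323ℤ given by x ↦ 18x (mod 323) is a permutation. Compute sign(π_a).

-1

Start at x=18: 18 → 1 → 18 (one orbit).
π_18 has 170 disjoint cycles with lengths [2, 2, 2, 2, 2, 2, 2, 2, 2, 2, 2, 2, 2, 2, 2, 2, 2, 2, 2, 2, 2, 2, 2, 2, 2, 2, 2, 2, 2, 2, 2, 2, 2, 2, 2, 2, 2, 2, 2, 2, 2, 2, 2, 2, 2, 2, 2, 2, 2, 2, 2, 2, 2, 2, 2, 2, 2, 2, 2, 2, 2, 2, 2, 2, 2, 2, 2, 2, 2, 2, 2, 2, 2, 2, 2, 2, 2, 2, 2, 2, 2, 2, 2, 2, 2, 2, 2, 2, 2, 2, 2, 2, 2, 2, 2, 2, 2, 2, 2, 2, 2, 2, 2, 2, 2, 2, 2, 2, 2, 2, 2, 2, 2, 2, 2, 2, 2, 2, 2, 2, 2, 2, 2, 2, 2, 2, 2, 2, 2, 2, 2, 2, 2, 2, 2, 2, 2, 2, 2, 2, 2, 2, 2, 2, 2, 2, 2, 2, 2, 2, 2, 2, 2, 1, 1, 1, 1, 1, 1, 1, 1, 1, 1, 1, 1, 1, 1, 1, 1, 1] on {0,…,322}.
sign(π) = (−1)^{n − #cycles} = (−1)^{323−170} = (−1)^153 = -1.
Check: (18/323) = -1 by Zolotarev.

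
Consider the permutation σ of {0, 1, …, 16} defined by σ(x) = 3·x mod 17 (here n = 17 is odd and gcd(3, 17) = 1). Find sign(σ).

-1

Start at x=9: 9 → 10 → 13 → 5 → 15 → 11 → 16 → … (one orbit).
π_3 has 2 disjoint cycles with lengths [16, 1] on {0,…,16}.
n − c = 17 − 2 = 15; sign = (−1)^15 = -1.
The Jacobi symbol (3|17) = -1 (Zolotarev) agrees.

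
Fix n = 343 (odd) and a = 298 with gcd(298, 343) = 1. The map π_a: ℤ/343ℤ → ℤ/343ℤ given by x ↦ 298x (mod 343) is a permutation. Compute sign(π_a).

Orbit of 71 under x↦298x: [71, 235, 58, 134, 144, 37, 50]… (length divides ord_343(298)).
π_298 has 7 disjoint cycles with lengths [147, 147, 21, 21, 3, 3, 1] on {0,…,342}.
sign(π) = (−1)^{n − #cycles} = (−1)^{343−7} = (−1)^336 = +1.
The Jacobi symbol (298|343) = +1 (Zolotarev) agrees.

+1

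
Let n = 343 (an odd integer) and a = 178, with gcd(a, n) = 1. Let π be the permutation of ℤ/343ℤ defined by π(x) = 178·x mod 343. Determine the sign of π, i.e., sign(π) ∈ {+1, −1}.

Trace 165: π^k(165) = [165, 215, 197, 80, 177, 293, 18] for k=0..6.
Cycle type of π: 42×7 + 6×8 + 1; total 16 cycles.
sign(π) = (−1)^{n − #cycles} = (−1)^{343−16} = (−1)^327 = -1.
(178|343)_J = -1 (Zolotarev's lemma cross-check).

-1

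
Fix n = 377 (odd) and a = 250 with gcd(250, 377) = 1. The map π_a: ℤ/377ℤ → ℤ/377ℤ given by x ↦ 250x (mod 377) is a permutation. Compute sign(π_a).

Orbit of 250 under x↦250x: [250, 295, 235, 315, 334, 183, 133]… (length divides ord_377(250)).
Decompose π into cycles: lengths [84, 84, 84, 84, 28, 3, 3, 3, 3, 1] (10 cycles, including the fixed point 0).
With 10 cycles on 377 points, sign = (−1)^{377−10} = -1.
Zolotarev: (250|377) = -1, matching the cycle-count sign.

-1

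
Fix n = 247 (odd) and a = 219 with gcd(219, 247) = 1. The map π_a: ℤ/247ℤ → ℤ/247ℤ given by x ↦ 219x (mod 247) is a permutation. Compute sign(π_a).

Trace 71: π^k(71) = [71, 235, 89, 225, 122, 42, 59] for k=0..6.
Cycle type of π: 36×6 + 18 + 12 + 1; total 9 cycles.
With 9 cycles on 247 points, sign = (−1)^{247−9} = +1.
Check: (219/247) = +1 by Zolotarev.

+1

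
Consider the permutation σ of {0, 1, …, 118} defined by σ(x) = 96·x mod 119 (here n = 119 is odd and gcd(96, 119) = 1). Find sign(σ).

+1

Trace 31: π^k(31) = [31, 1, 96, 53, 90, 72, 10] for k=0..6.
Decompose π into cycles: lengths [48, 48, 16, 6, 1] (5 cycles, including the fixed point 0).
n − c = 119 − 5 = 114; sign = (−1)^114 = +1.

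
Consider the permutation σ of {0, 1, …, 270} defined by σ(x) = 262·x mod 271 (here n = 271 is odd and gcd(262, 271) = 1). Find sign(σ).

-1

Start at x=90: 90 → 3 → 244 → 243 → 252 → 171 → 87 → … (one orbit).
The orbit structure of x ↦ 262x mod 271: 10 orbits of sizes [30, 30, 30, 30, 30, 30, 30, 30, 30, 1].
10 cycles on 271: each ℓ→(−1)^(ℓ−1), product (−1)^261 = -1.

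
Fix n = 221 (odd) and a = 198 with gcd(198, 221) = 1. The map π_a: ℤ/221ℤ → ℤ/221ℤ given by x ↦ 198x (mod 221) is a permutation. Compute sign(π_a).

Start at x=53: 53 → 107 → 191 → 27 → 42 → 139 → 118 → … (one orbit).
10 cycles of lengths [48, 48, 48, 48, 16, 3, 3, 3, 3, 1].
221 − 10 = 211 transpositions; sign(π) = (−1)^211 = -1.

-1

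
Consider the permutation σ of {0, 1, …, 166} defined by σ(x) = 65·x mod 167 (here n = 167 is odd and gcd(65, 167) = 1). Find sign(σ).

+1

Start at x=28: 28 → 150 → 64 → 152 → 27 → 85 → 14 → … (one orbit).
3 cycles of lengths [83, 83, 1].
With 3 cycles on 167 points, sign = (−1)^{167−3} = +1.
(65|167)_J = +1 (Zolotarev's lemma cross-check).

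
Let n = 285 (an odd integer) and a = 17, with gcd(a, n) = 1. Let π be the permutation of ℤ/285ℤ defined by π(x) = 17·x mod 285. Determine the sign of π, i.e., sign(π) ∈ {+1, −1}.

Trace 182: π^k(182) = [182, 244, 158, 121, 62, 199, 248] for k=0..6.
Cycle lengths of π_17 on ℤ/285ℤ: [36, 36, 36, 36, 36, 36, 18, 18, 9, 9, 4, 4, 4, 2, 1]; 15 cycles in total.
sign(π) = (−1)^{n − #cycles} = (−1)^{285−15} = (−1)^270 = +1.
Check: (17/285) = +1 by Zolotarev.

+1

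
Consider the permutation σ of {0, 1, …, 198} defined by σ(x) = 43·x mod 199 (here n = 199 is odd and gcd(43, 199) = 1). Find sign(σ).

Trace 43: π^k(43) = [43, 58, 106, 180, 178, 92, 175] for k=0..6.
23 cycles of lengths [9, 9, 9, 9, 9, 9, 9, 9, 9, 9, 9, 9, 9, 9, 9, 9, 9, 9, 9, 9, 9, 9, 1].
Σ(ℓ_i−1) = 199−23 = 176; sign = (−1)^176 = +1.
(43|199)_J = +1 (Zolotarev's lemma cross-check).

+1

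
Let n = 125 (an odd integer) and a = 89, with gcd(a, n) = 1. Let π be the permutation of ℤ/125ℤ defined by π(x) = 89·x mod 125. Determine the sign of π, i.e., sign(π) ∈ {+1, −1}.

+1

Orbit of 4 under x↦89x: [4, 106, 59, 1, 89, 46, 94]… (length divides ord_125(89)).
Decompose π into cycles: lengths [50, 50, 10, 10, 2, 2, 1] (7 cycles, including the fixed point 0).
7 cycles on 125: each ℓ→(−1)^(ℓ−1), product (−1)^118 = +1.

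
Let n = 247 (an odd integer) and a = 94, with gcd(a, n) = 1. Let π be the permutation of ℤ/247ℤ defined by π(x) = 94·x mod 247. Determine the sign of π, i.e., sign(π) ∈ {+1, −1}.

-1

Trace 94: π^k(94) = [94, 191, 170, 172, 113, 1] for k=0..5.
Decompose π into cycles: lengths [6, 6, 6, 6, 6, 6, 6, 6, 6, 6, 6, 6, 6, 6, 6, 6, 6, 6, 6, 6, 6, 6, 6, 6, 6, 6, 6, 6, 6, 6, 6, 6, 6, 6, 6, 6, 3, 3, 3, 3, 2, 2, 2, 2, 2, 2, 2, 2, 2, 1] (50 cycles, including the fixed point 0).
50 cycles on 247: each ℓ→(−1)^(ℓ−1), product (−1)^197 = -1.
Via Zolotarev, sign(π_{94}) = (94|247) = -1.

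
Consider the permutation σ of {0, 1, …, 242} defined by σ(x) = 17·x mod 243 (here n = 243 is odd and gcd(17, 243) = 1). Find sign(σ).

Trace 233: π^k(233) = [233, 73, 26, 199, 224, 163, 98] for k=0..6.
The orbit structure of x ↦ 17x mod 243: 14 orbits of sizes [54, 54, 54, 18, 18, 18, 6, 6, 6, 2, 2, 2, 2, 1].
Σ(ℓ_i−1) = 243−14 = 229; sign = (−1)^229 = -1.
Via Zolotarev, sign(π_{17}) = (17|243) = -1.

-1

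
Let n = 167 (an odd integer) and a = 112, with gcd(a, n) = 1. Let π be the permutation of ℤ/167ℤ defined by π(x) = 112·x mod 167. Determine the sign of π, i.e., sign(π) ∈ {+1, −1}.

+1

Orbit of 157 under x↦112x: [157, 49, 144, 96, 64, 154, 47]… (length divides ord_167(112)).
Decompose π into cycles: lengths [83, 83, 1] (3 cycles, including the fixed point 0).
With 3 cycles on 167 points, sign = (−1)^{167−3} = +1.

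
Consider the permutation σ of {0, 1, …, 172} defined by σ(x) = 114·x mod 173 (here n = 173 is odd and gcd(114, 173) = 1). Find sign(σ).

-1

Trace 160: π^k(160) = [160, 75, 73, 18, 149, 32, 15] for k=0..6.
Cycle type of π: 172 + 1; total 2 cycles.
173 − 2 = 171 transpositions; sign(π) = (−1)^171 = -1.
Check: (114/173) = -1 by Zolotarev.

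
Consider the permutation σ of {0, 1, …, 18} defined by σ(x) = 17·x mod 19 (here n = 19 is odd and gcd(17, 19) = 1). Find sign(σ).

Orbit of 9 under x↦17x: [9, 1, 17, 4, 11, 16, 6]… (length divides ord_19(17)).
3 cycles of lengths [9, 9, 1].
With 3 cycles on 19 points, sign = (−1)^{19−3} = +1.
Zolotarev: (17|19) = +1, matching the cycle-count sign.

+1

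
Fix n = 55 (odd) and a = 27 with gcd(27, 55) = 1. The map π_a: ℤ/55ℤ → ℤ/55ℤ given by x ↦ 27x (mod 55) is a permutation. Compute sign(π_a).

-1

Orbit of 23 under x↦27x: [23, 16, 47, 4, 53, 1, 27]… (length divides ord_55(27)).
Cycle lengths of π_27 on ℤ/55ℤ: [20, 20, 5, 5, 4, 1]; 6 cycles in total.
Σ(ℓ_i−1) = 55−6 = 49; sign = (−1)^49 = -1.
The Jacobi symbol (27|55) = -1 (Zolotarev) agrees.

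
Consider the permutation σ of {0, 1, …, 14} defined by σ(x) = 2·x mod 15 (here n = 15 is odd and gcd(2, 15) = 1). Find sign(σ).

+1

Start at x=2: 2 → 4 → 8 → 1 → 2 (one orbit).
5 cycles of lengths [4, 4, 4, 2, 1].
sign(π) = (−1)^{n − #cycles} = (−1)^{15−5} = (−1)^10 = +1.
The Jacobi symbol (2|15) = +1 (Zolotarev) agrees.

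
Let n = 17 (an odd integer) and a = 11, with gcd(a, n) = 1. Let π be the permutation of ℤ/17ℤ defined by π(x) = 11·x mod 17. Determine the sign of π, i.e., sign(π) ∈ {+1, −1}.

Orbit of 14 under x↦11x: [14, 1, 11, 2, 5, 4, 10]… (length divides ord_17(11)).
The orbit structure of x ↦ 11x mod 17: 2 orbits of sizes [16, 1].
17 − 2 = 15 transpositions; sign(π) = (−1)^15 = -1.
Zolotarev: (11|17) = -1, matching the cycle-count sign.

-1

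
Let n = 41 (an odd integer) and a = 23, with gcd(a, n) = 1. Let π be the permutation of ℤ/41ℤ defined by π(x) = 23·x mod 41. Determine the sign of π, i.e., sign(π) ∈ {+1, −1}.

+1

Trace 1: π^k(1) = [1, 23, 37, 31, 16, 40, 18] for k=0..6.
π_23 has 5 disjoint cycles with lengths [10, 10, 10, 10, 1] on {0,…,40}.
sign(π) = (−1)^{n − #cycles} = (−1)^{41−5} = (−1)^36 = +1.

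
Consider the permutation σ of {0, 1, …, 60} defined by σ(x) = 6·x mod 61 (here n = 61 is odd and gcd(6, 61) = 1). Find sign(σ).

-1

Start at x=13: 13 → 17 → 41 → 2 → 12 → 11 → 5 → … (one orbit).
Decompose π into cycles: lengths [60, 1] (2 cycles, including the fixed point 0).
n − c = 61 − 2 = 59; sign = (−1)^59 = -1.
Zolotarev: (6|61) = -1, matching the cycle-count sign.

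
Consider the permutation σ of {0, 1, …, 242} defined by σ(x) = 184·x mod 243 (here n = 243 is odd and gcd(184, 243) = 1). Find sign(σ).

Start at x=52: 52 → 91 → 220 → 142 → 127 → 40 → 70 → … (one orbit).
Decompose π into cycles: lengths [81, 81, 27, 27, 9, 9, 3, 3, 1, 1, 1] (11 cycles, including the fixed point 0).
sign(π) = (−1)^{n − #cycles} = (−1)^{243−11} = (−1)^232 = +1.

+1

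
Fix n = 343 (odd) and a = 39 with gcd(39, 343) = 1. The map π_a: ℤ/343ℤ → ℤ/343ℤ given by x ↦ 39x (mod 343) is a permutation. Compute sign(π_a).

+1

Orbit of 183 under x↦39x: [183, 277, 170, 113, 291, 30, 141]… (length divides ord_343(39)).
Cycle type of π: 147×2 + 21×2 + 3×2 + 1; total 7 cycles.
With 7 cycles on 343 points, sign = (−1)^{343−7} = +1.
Via Zolotarev, sign(π_{39}) = (39|343) = +1.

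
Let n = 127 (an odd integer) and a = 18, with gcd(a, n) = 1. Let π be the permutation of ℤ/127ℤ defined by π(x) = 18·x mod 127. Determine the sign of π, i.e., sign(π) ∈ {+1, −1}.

Orbit of 98 under x↦18x: [98, 113, 2, 36, 13, 107, 21]… (length divides ord_127(18)).
The orbit structure of x ↦ 18x mod 127: 3 orbits of sizes [63, 63, 1].
Σ(ℓ_i−1) = 127−3 = 124; sign = (−1)^124 = +1.
The Jacobi symbol (18|127) = +1 (Zolotarev) agrees.

+1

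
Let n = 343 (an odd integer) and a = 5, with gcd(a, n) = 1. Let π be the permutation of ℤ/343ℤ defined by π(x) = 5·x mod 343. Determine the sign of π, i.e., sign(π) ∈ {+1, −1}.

Trace 216: π^k(216) = [216, 51, 255, 246, 201, 319, 223] for k=0..6.
Cycle lengths of π_5 on ℤ/343ℤ: [294, 42, 6, 1]; 4 cycles in total.
With 4 cycles on 343 points, sign = (−1)^{343−4} = -1.
Via Zolotarev, sign(π_{5}) = (5|343) = -1.

-1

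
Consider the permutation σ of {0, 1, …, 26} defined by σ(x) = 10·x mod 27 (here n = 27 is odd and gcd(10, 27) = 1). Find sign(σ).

+1

Trace 10: π^k(10) = [10, 19, 1] for k=0..2.
π_10 has 15 disjoint cycles with lengths [3, 3, 3, 3, 3, 3, 1, 1, 1, 1, 1, 1, 1, 1, 1] on {0,…,26}.
n − c = 27 − 15 = 12; sign = (−1)^12 = +1.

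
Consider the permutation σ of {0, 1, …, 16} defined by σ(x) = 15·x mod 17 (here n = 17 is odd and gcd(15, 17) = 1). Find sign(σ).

Orbit of 9 under x↦15x: [9, 16, 2, 13, 8, 1, 15]… (length divides ord_17(15)).
Cycle type of π: 8×2 + 1; total 3 cycles.
17 − 3 = 14 transpositions; sign(π) = (−1)^14 = +1.
(15|17)_J = +1 (Zolotarev's lemma cross-check).

+1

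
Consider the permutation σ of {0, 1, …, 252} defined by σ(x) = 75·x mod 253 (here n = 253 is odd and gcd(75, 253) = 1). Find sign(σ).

+1

Orbit of 179 under x↦75x: [179, 16, 188, 185, 213, 36, 170]… (length divides ord_253(75)).
The orbit structure of x ↦ 75x mod 253: 9 orbits of sizes [55, 55, 55, 55, 11, 11, 5, 5, 1].
With 9 cycles on 253 points, sign = (−1)^{253−9} = +1.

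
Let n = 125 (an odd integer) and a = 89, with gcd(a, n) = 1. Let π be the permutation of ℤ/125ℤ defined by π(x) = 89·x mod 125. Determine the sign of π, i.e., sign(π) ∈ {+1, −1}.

Orbit of 46 under x↦89x: [46, 94, 116, 74, 86, 29, 81]… (length divides ord_125(89)).
Decompose π into cycles: lengths [50, 50, 10, 10, 2, 2, 1] (7 cycles, including the fixed point 0).
Σ(ℓ_i−1) = 125−7 = 118; sign = (−1)^118 = +1.
Check: (89/125) = +1 by Zolotarev.

+1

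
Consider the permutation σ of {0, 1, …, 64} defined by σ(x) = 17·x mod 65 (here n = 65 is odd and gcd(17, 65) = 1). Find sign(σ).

-1

Start at x=23: 23 → 1 → 17 → 29 → 38 → 61 → 62 → … (one orbit).
Cycle type of π: 12×4 + 6×2 + 4 + 1; total 8 cycles.
n − c = 65 − 8 = 57; sign = (−1)^57 = -1.
Via Zolotarev, sign(π_{17}) = (17|65) = -1.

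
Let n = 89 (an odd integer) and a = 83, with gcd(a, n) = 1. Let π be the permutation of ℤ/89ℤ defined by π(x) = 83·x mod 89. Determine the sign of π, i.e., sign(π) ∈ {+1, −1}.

Start at x=37: 37 → 45 → 86 → 18 → 70 → 25 → 28 → … (one orbit).
2 cycles of lengths [88, 1].
89 − 2 = 87 transpositions; sign(π) = (−1)^87 = -1.

-1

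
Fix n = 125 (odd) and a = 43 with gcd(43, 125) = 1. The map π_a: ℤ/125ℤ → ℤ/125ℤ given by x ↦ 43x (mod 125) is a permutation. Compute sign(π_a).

-1

Start at x=107: 107 → 101 → 93 → 124 → 82 → 26 → 118 → … (one orbit).
Cycle type of π: 20×5 + 4×6 + 1; total 12 cycles.
n − c = 125 − 12 = 113; sign = (−1)^113 = -1.
Zolotarev: (43|125) = -1, matching the cycle-count sign.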